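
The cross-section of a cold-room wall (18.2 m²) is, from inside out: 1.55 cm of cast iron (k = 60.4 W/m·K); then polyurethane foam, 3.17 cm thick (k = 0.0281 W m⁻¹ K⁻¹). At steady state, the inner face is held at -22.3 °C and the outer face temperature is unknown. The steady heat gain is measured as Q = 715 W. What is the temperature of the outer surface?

Series resistances:
  R_cast iron = L/(kA) = 0.0155/(60.4·18.2) = 1.410×10^-5 K/W
  R_polyurethane foam = L/(kA) = 0.0317/(0.0281·18.2) = 0.06198 K/W
ΣR = 0.06200 K/W
ΔT = Q·ΣR = 715 × 0.06200 = 44.33 K
Heat flows inward, so T_out = T_in + ΔT = -22.3 + 44.33 = 22.0 °C

T_out = 22.0 °C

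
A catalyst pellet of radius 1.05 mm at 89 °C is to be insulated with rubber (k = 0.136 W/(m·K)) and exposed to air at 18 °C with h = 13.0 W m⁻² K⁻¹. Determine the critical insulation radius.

r_cr = 2.09 cm

For a sphere, r_cr = 2k_ins/h = 2·0.136/13.0 = 0.0209 m = 2.09 cm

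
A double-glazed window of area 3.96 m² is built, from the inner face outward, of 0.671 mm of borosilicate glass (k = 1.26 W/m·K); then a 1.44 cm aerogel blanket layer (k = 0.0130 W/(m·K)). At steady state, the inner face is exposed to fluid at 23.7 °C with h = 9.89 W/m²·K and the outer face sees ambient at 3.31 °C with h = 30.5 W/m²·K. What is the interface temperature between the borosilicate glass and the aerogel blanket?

T = 22.0 °C

Treat each layer as a resistance in series:
  R_conv,in = 1/(hA) = 1/(9.89·3.96) = 0.02553 K/W
  R_borosilicate glass = L/(kA) = 6.71×10^-4/(1.26·3.96) = 1.345×10^-4 K/W
  R_aerogel blanket = L/(kA) = 0.0144/(0.0130·3.96) = 0.2797 K/W
  R_conv,out = 1/(hA) = 1/(30.5·3.96) = 0.008280 K/W
ΣR = 0.02553 + 1.345×10^-4 + 0.2797 + 0.008280 = 0.3136 K/W
Q = ΔT/ΣR = (23.7 °C − 3.31 °C)/0.3136 = 65.02 W
From the inner boundary to the borosilicate glass/aerogel blanket interface, ΣR_partial = 0.02566 K/W.
T_interface = T_in − Q·ΣR_partial = 23.7 °C − (65.02)(0.02566) = 22.0 °C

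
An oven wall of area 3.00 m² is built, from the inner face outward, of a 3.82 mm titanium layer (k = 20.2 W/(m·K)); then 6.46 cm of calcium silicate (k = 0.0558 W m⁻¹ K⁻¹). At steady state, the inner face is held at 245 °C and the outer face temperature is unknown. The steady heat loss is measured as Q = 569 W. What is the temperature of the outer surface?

T_out = 25.4 °C

Series resistances:
  R_titanium = L/(kA) = 0.00382/(20.2·3.00) = 6.304×10^-5 K/W
  R_calcium silicate = L/(kA) = 0.0646/(0.0558·3.00) = 0.3859 K/W
ΣR = 0.3860 K/W
ΔT = Q·ΣR = 569 × 0.3860 = 219.6 K
Heat flows outward, so T_out = T_in − ΔT = 245 − 219.6 = 25.4 °C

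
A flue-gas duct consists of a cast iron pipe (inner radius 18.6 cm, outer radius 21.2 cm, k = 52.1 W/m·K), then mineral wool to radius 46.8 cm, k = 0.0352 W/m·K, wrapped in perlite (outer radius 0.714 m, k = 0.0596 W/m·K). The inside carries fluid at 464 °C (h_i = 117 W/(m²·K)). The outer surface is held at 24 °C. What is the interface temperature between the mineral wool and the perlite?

Treat each layer as a resistance in series:
  R'_conv,in = 1/(2πr h) = 1/(2π·0.186·117) = 0.007313 m·K/W
  R'_cast iron = ln(0.212/0.186)/(2πk) = 0.1308/(2π·52.1) = 3.997×10^-4 m·K/W
  R'_mineral wool = ln(0.468/0.212)/(2πk) = 0.7919/(2π·0.0352) = 3.580 m·K/W
  R'_perlite = ln(0.714/0.468)/(2πk) = 0.4224/(2π·0.0596) = 1.128 m·K/W
ΣR = 0.007313 + 3.997×10^-4 + 3.580 + 1.128 = 4.716 m·K/W
Q' = ΔT/ΣR = (464 °C − 24 °C)/4.716 = 93.30 W/m
From the inner boundary to the mineral wool/perlite interface, ΣR_partial = 3.588 m·K/W.
T_interface = T_in − Q'·ΣR_partial = 464 °C − (93.30)(3.588) = 129 °C

T = 129 °C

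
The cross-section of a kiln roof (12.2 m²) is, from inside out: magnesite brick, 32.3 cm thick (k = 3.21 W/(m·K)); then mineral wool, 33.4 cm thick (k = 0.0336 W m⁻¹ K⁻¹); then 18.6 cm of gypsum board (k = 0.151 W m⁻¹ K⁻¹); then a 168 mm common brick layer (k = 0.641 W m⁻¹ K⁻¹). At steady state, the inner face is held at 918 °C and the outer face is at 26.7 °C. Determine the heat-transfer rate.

Series thermal resistances, inner to outer:
  R_magnesite brick = L/(kA) = 0.323/(3.21·12.2) = 0.008248 K/W
  R_mineral wool = L/(kA) = 0.334/(0.0336·12.2) = 0.8148 K/W
  R_gypsum board = L/(kA) = 0.186/(0.151·12.2) = 0.1010 K/W
  R_common brick = L/(kA) = 0.168/(0.641·12.2) = 0.02148 K/W
ΣR = 0.008248 + 0.8148 + 0.1010 + 0.02148 = 0.9455 K/W
Q = ΔT/ΣR = (918 °C − 26.7 °C)/0.9455 = 943 W

Q = 943 W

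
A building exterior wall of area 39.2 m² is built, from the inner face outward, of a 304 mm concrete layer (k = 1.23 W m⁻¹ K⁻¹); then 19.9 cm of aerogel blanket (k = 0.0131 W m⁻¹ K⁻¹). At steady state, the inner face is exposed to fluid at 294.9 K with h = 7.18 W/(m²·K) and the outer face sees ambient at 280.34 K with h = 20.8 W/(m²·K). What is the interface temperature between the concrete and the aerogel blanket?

Treat each layer as a resistance in series:
  R_conv,in = 1/(hA) = 1/(7.18·39.2) = 0.003553 K/W
  R_concrete = L/(kA) = 0.304/(1.23·39.2) = 0.006305 K/W
  R_aerogel blanket = L/(kA) = 0.199/(0.0131·39.2) = 0.3875 K/W
  R_conv,out = 1/(hA) = 1/(20.8·39.2) = 0.001226 K/W
ΣR = 0.003553 + 0.006305 + 0.3875 + 0.001226 = 0.3986 K/W
Q = ΔT/ΣR = (294.9 K − 280.34 K)/0.3986 = 36.53 W
From the inner boundary to the concrete/aerogel blanket interface, ΣR_partial = 0.009858 K/W.
T_interface = T_in − Q·ΣR_partial = 294.9 K − (36.53)(0.009858) = 294.5 K

T = 294.5 K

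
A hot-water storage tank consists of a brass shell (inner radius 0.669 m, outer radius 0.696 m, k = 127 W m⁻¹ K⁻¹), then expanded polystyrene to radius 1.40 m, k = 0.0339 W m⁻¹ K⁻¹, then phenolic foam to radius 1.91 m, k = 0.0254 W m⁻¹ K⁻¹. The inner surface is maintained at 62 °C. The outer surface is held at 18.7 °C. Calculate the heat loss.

Q = 18.9 W

Series thermal resistances, inner to outer:
  R_brass = (1/0.669 − 1/0.696)/(4πk) = 0.05799/(4π·127) = 3.633×10^-5 K/W
  R_expanded polystyrene = (1/0.696 − 1/1.40)/(4πk) = 0.7225/(4π·0.0339) = 1.696 K/W
  R_phenolic foam = (1/1.40 − 1/1.91)/(4πk) = 0.1907/(4π·0.0254) = 0.5975 K/W
ΣR = 3.633×10^-5 + 1.696 + 0.5975 = 2.294 K/W
Q = ΔT/ΣR = (62 °C − 18.7 °C)/2.294 = 18.9 W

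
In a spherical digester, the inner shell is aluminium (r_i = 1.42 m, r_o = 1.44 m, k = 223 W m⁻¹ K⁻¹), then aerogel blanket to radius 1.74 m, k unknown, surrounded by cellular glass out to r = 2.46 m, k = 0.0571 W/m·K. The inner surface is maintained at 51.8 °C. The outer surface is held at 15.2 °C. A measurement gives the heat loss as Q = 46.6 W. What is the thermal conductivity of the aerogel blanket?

k = 0.0173 W/m·K

ΣR = ΔT/Q = |51.8 − 15.2|/46.6 = 0.7854 K/W
Known resistances:
  R_aluminium = (1/1.42 − 1/1.44)/(4πk) = 0.009781/(4π·223) = 3.490×10^-6 K/W
  R_cellular glass = (1/1.74 − 1/2.46)/(4πk) = 0.1682/(4π·0.0571) = 0.2344 K/W
R_aerogel blanket = ΣR − ΣR_known = 0.7854 − 0.2344 = 0.5510 K/W
(1/r₁−1/r₂)/(4πk) = 0.5510 ⇒ k = 0.1197/(4π·0.5510) = 0.0173 W/m·K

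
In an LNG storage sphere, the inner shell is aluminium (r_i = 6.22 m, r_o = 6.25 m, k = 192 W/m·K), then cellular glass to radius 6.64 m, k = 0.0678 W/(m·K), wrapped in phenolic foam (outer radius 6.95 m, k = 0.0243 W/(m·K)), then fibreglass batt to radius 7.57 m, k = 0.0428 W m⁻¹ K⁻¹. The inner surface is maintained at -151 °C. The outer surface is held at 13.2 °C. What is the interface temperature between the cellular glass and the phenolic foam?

T = -118 °C

Series thermal resistances, inner to outer:
  R_aluminium = (1/6.22 − 1/6.25)/(4πk) = 7.717×10^-4/(4π·192) = 3.198×10^-7 K/W
  R_cellular glass = (1/6.25 − 1/6.64)/(4πk) = 0.009398/(4π·0.0678) = 0.01103 K/W
  R_phenolic foam = (1/6.64 − 1/6.95)/(4πk) = 0.006718/(4π·0.0243) = 0.02200 K/W
  R_fibreglass batt = (1/6.95 − 1/7.57)/(4πk) = 0.01178/(4π·0.0428) = 0.02191 K/W
ΣR = 3.198×10^-7 + 0.01103 + 0.02200 + 0.02191 = 0.05494 K/W
Q = ΔT/ΣR = (-151 °C − 13.2 °C)/0.05494 = -2989 W
From the inner boundary to the cellular glass/phenolic foam interface, ΣR_partial = 0.01103 K/W.
T_interface = T_in − Q·ΣR_partial = -151 °C − (-2989)(0.01103) = -118 °C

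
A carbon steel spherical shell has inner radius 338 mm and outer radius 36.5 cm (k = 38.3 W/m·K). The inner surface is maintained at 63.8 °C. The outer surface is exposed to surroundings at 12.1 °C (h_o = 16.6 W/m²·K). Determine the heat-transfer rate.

Q = 1420 W

Series thermal resistances, inner to outer:
  R_carbon steel = (1/0.338 − 1/0.365)/(4πk) = 0.2189/(4π·38.3) = 4.547×10^-4 K/W
  R_conv,out = 1/(4πr²h) = 1/(4π·0.365²·16.6) = 0.03598 K/W
ΣR = 4.547×10^-4 + 0.03598 = 0.03643 K/W
Q = ΔT/ΣR = (63.8 °C − 12.1 °C)/0.03643 = 1420 W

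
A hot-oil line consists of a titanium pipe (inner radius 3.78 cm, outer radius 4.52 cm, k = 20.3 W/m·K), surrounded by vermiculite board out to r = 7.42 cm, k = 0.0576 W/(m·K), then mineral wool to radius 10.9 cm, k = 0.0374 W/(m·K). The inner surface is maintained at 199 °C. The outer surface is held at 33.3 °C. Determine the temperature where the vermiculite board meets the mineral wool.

T = 123 °C

Resistance network (inner→outer):
  R'_titanium = ln(0.0452/0.0378)/(2πk) = 0.1788/(2π·20.3) = 0.001402 m·K/W
  R'_vermiculite board = ln(0.0742/0.0452)/(2πk) = 0.4957/(2π·0.0576) = 1.370 m·K/W
  R'_mineral wool = ln(0.109/0.0742)/(2πk) = 0.3846/(2π·0.0374) = 1.637 m·K/W
ΣR = 0.001402 + 1.370 + 1.637 = 3.008 m·K/W
Q' = ΔT/ΣR = (199 °C − 33.3 °C)/3.008 = 55.09 W/m
From the inner boundary to the vermiculite board/mineral wool interface, ΣR_partial = 1.371 m·K/W.
T_interface = T_in − Q'·ΣR_partial = 199 °C − (55.09)(1.371) = 123 °C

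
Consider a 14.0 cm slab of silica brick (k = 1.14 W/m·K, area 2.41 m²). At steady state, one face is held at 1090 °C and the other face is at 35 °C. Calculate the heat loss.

Q = kA·ΔT/L = 1.14 × 2.41 × |1090 °C − 35 °C| / 0.140 = 20700 W

Q = 20700 W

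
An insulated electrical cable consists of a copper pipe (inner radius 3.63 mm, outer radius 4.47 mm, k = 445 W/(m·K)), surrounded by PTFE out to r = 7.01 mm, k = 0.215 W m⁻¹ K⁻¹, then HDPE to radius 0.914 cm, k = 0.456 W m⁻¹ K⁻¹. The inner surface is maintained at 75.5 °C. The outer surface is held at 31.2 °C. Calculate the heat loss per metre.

Q' = 104 W/m

Treat each layer as a resistance in series:
  R'_copper = ln(0.00447/0.00363)/(2πk) = 0.2082/(2π·445) = 7.445×10^-5 m·K/W
  R'_PTFE = ln(0.00701/0.00447)/(2πk) = 0.4499/(2π·0.215) = 0.3331 m·K/W
  R'_HDPE = ln(0.00914/0.00701)/(2πk) = 0.2653/(2π·0.456) = 0.09260 m·K/W
ΣR = 7.445×10^-5 + 0.3331 + 0.09260 = 0.4258 m·K/W
Q' = ΔT/ΣR = (75.5 °C − 31.2 °C)/0.4258 = 104 W/m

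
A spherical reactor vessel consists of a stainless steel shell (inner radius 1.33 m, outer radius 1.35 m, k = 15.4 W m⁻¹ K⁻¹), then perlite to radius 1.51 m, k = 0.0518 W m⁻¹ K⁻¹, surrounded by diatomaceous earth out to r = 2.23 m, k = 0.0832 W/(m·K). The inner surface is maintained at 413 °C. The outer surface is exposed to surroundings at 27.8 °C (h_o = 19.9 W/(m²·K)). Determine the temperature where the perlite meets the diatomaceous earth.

Treat each layer as a resistance in series:
  R_stainless steel = (1/1.33 − 1/1.35)/(4πk) = 0.01114/(4π·15.4) = 5.756×10^-5 K/W
  R_perlite = (1/1.35 − 1/1.51)/(4πk) = 0.07849/(4π·0.0518) = 0.1206 K/W
  R_diatomaceous earth = (1/1.51 − 1/2.23)/(4πk) = 0.2138/(4π·0.0832) = 0.2045 K/W
  R_conv,out = 1/(4πr²h) = 1/(4π·2.23²·19.9) = 8.041×10^-4 K/W
ΣR = 5.756×10^-5 + 0.1206 + 0.2045 + 8.041×10^-4 = 0.3260 K/W
Q = ΔT/ΣR = (413 °C − 27.8 °C)/0.3260 = 1182 W
From the inner boundary to the perlite/diatomaceous earth interface, ΣR_partial = 0.1207 K/W.
T_interface = T_in − Q·ΣR_partial = 413 °C − (1182)(0.1207) = 270 °C

T = 270 °C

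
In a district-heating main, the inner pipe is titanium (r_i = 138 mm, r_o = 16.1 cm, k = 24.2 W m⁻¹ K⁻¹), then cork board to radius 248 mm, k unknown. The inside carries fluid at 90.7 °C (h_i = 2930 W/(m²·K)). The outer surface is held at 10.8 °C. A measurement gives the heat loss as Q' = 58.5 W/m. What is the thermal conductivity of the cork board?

k = 0.0504 W/m·K

ΣR = ΔT/Q' = |90.7 − 10.8|/58.5 = 1.366 m·K/W
Known resistances:
  R'_conv,in = 1/(2πr h) = 1/(2π·0.138·2930) = 3.936×10^-4 m·K/W
  R'_titanium = ln(0.161/0.138)/(2πk) = 0.1542/(2π·24.2) = 0.001014 m·K/W
R_cork board = ΣR − ΣR_known = 1.366 − 0.001408 = 1.365 m·K/W
ln(r₂/r₁)/(2πk) = 1.365 ⇒ k = 0.4320/(2π·1.365) = 0.0504 W/m·K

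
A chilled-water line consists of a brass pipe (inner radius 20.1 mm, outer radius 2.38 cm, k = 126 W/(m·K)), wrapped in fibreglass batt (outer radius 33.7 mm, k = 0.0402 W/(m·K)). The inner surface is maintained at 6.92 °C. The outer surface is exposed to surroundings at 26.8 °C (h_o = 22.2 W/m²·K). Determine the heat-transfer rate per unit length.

Series thermal resistances, inner to outer:
  R'_brass = ln(0.0238/0.0201)/(2πk) = 0.1690/(2π·126) = 2.134×10^-4 m·K/W
  R'_fibreglass batt = ln(0.0337/0.0238)/(2πk) = 0.3478/(2π·0.0402) = 1.377 m·K/W
  R'_conv,out = 1/(2πr h) = 1/(2π·0.0337·22.2) = 0.2127 m·K/W
ΣR = 2.134×10^-4 + 1.377 + 0.2127 = 1.590 m·K/W
Q' = ΔT/ΣR = (6.92 °C − 26.8 °C)/1.590 = -12.5 W/m
(Negative Q' ⇒ heat flows inward; heat gain = 12.5 W/m.)

Q' = 12.5 W/m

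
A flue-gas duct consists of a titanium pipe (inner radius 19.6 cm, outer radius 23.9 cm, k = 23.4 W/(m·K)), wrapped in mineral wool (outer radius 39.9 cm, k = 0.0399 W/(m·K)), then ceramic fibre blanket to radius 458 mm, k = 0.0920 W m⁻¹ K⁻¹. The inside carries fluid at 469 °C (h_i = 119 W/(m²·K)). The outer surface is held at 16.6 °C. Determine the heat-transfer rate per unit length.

Q' = 197 W/m

Series thermal resistances, inner to outer:
  R'_conv,in = 1/(2πr h) = 1/(2π·0.196·119) = 0.006824 m·K/W
  R'_titanium = ln(0.239/0.196)/(2πk) = 0.1983/(2π·23.4) = 0.001349 m·K/W
  R'_mineral wool = ln(0.399/0.239)/(2πk) = 0.5125/(2π·0.0399) = 2.044 m·K/W
  R'_ceramic fibre blanket = ln(0.458/0.399)/(2πk) = 0.1379/(2π·0.0920) = 0.2386 m·K/W
ΣR = 0.006824 + 0.001349 + 2.044 + 0.2386 = 2.291 m·K/W
Q' = ΔT/ΣR = (469 °C − 16.6 °C)/2.291 = 197 W/m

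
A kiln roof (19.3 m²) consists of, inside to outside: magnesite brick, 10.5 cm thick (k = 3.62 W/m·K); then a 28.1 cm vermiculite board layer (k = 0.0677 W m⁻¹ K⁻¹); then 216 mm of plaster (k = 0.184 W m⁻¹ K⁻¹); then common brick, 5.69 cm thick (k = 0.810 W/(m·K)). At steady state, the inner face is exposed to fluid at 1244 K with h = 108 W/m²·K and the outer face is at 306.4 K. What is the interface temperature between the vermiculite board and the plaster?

Treat each layer as a resistance in series:
  R_conv,in = 1/(hA) = 1/(108·19.3) = 4.798×10^-4 K/W
  R_magnesite brick = L/(kA) = 0.105/(3.62·19.3) = 0.001503 K/W
  R_vermiculite board = L/(kA) = 0.281/(0.0677·19.3) = 0.2151 K/W
  R_plaster = L/(kA) = 0.216/(0.184·19.3) = 0.06082 K/W
  R_common brick = L/(kA) = 0.0569/(0.810·19.3) = 0.003640 K/W
ΣR = 4.798×10^-4 + 0.001503 + 0.2151 + 0.06082 + 0.003640 = 0.2815 K/W
Q = ΔT/ΣR = (1244 K − 306.4 K)/0.2815 = 3331 W
From the inner boundary to the vermiculite board/plaster interface, ΣR_partial = 0.2171 K/W.
T_interface = T_in − Q·ΣR_partial = 1244 K − (3331)(0.2171) = 521 K

T = 521 K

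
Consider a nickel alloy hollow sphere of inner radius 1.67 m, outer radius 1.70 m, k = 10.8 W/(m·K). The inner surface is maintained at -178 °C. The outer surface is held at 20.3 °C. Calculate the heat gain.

Q = 4πk·ΔT/(1/r₁ − 1/r₂) = 4π × 10.8 × 198.3 / (1/1.67 − 1/1.70) = 2.55×10^6 W

Q = 2550 kW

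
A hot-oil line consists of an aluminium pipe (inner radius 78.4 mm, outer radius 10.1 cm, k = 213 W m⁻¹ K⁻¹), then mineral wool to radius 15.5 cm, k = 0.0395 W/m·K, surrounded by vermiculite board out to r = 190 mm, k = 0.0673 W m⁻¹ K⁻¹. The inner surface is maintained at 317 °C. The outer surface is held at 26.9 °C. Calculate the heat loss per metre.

Treat each layer as a resistance in series:
  R'_aluminium = ln(0.101/0.0784)/(2πk) = 0.2533/(2π·213) = 1.893×10^-4 m·K/W
  R'_mineral wool = ln(0.155/0.101)/(2πk) = 0.4283/(2π·0.0395) = 1.726 m·K/W
  R'_vermiculite board = ln(0.190/0.155)/(2πk) = 0.2036/(2π·0.0673) = 0.4815 m·K/W
ΣR = 1.893×10^-4 + 1.726 + 0.4815 = 2.208 m·K/W
Q' = ΔT/ΣR = (317 °C − 26.9 °C)/2.208 = 131 W/m

Q' = 131 W/m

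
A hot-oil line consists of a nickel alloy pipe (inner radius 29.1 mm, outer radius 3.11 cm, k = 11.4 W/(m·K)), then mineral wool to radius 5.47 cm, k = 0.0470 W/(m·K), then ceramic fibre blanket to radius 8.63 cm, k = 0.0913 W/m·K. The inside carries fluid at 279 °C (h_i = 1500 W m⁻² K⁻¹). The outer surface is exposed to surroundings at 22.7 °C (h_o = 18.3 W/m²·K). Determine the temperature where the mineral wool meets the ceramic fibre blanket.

T = 104 °C

Series thermal resistances, inner to outer:
  R'_conv,in = 1/(2πr h) = 1/(2π·0.0291·1500) = 0.003646 m·K/W
  R'_nickel alloy = ln(0.0311/0.0291)/(2πk) = 0.06647/(2π·11.4) = 9.280×10^-4 m·K/W
  R'_mineral wool = ln(0.0547/0.0311)/(2πk) = 0.5647/(2π·0.0470) = 1.912 m·K/W
  R'_ceramic fibre blanket = ln(0.0863/0.0547)/(2πk) = 0.4560/(2π·0.0913) = 0.7948 m·K/W
  R'_conv,out = 1/(2πr h) = 1/(2π·0.0863·18.3) = 0.1008 m·K/W
ΣR = 0.003646 + 9.280×10^-4 + 1.912 + 0.7948 + 0.1008 = 2.812 m·K/W
Q' = ΔT/ΣR = (279 °C − 22.7 °C)/2.812 = 91.15 W/m
From the inner boundary to the mineral wool/ceramic fibre blanket interface, ΣR_partial = 1.917 m·K/W.
T_interface = T_in − Q'·ΣR_partial = 279 °C − (91.15)(1.917) = 104 °C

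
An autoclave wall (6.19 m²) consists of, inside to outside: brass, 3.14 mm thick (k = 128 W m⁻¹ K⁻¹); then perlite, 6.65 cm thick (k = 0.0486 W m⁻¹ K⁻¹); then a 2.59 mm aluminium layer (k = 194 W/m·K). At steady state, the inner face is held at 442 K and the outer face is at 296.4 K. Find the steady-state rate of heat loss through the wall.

Q = 659 W

Treat each layer as a resistance in series:
  R_brass = L/(kA) = 0.00314/(128·6.19) = 3.963×10^-6 K/W
  R_perlite = L/(kA) = 0.0665/(0.0486·6.19) = 0.2211 K/W
  R_aluminium = L/(kA) = 0.00259/(194·6.19) = 2.157×10^-6 K/W
ΣR = 3.963×10^-6 + 0.2211 + 2.157×10^-6 = 0.2211 K/W
Q = ΔT/ΣR = (442 K − 296.4 K)/0.2211 = 659 W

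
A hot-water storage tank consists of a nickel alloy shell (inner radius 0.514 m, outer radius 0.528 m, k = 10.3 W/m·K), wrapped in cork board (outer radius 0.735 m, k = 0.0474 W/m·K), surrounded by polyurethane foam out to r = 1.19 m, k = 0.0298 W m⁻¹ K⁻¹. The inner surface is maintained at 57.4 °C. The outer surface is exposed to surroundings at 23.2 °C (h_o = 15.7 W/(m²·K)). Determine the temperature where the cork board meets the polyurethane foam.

Series thermal resistances, inner to outer:
  R_nickel alloy = (1/0.514 − 1/0.528)/(4πk) = 0.05159/(4π·10.3) = 3.986×10^-4 K/W
  R_cork board = (1/0.528 − 1/0.735)/(4πk) = 0.5334/(4π·0.0474) = 0.8955 K/W
  R_polyurethane foam = (1/0.735 − 1/1.19)/(4πk) = 0.5202/(4π·0.0298) = 1.389 K/W
  R_conv,out = 1/(4πr²h) = 1/(4π·1.19²·15.7) = 0.003579 K/W
ΣR = 3.986×10^-4 + 0.8955 + 1.389 + 0.003579 = 2.288 K/W
Q = ΔT/ΣR = (57.4 °C − 23.2 °C)/2.288 = 14.95 W
From the inner boundary to the cork board/polyurethane foam interface, ΣR_partial = 0.8959 K/W.
T_interface = T_in − Q·ΣR_partial = 57.4 °C − (14.95)(0.8959) = 44.0 °C

T = 44.0 °C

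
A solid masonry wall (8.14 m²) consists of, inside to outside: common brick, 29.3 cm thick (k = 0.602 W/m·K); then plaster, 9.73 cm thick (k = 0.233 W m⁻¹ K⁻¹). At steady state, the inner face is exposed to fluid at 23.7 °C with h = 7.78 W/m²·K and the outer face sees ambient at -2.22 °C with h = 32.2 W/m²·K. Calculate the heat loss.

Q = 198 W

Series thermal resistances, inner to outer:
  R_conv,in = 1/(hA) = 1/(7.78·8.14) = 0.01579 K/W
  R_common brick = L/(kA) = 0.293/(0.602·8.14) = 0.05979 K/W
  R_plaster = L/(kA) = 0.0973/(0.233·8.14) = 0.05130 K/W
  R_conv,out = 1/(hA) = 1/(32.2·8.14) = 0.003815 K/W
ΣR = 0.01579 + 0.05979 + 0.05130 + 0.003815 = 0.1307 K/W
Q = ΔT/ΣR = (23.7 °C − -2.22 °C)/0.1307 = 198 W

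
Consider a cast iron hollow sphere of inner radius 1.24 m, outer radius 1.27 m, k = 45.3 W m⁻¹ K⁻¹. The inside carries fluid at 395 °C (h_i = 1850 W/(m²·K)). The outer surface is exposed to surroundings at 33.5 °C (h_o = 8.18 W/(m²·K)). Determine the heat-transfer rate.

Q = 59300 W

Treat each layer as a resistance in series:
  R_conv,in = 1/(4πr²h) = 1/(4π·1.24²·1850) = 2.798×10^-5 K/W
  R_cast iron = (1/1.24 − 1/1.27)/(4πk) = 0.01905/(4π·45.3) = 3.346×10^-5 K/W
  R_conv,out = 1/(4πr²h) = 1/(4π·1.27²·8.18) = 0.006032 K/W
ΣR = 2.798×10^-5 + 3.346×10^-5 + 0.006032 = 0.006093 K/W
Q = ΔT/ΣR = (395 °C − 33.5 °C)/0.006093 = 59300 W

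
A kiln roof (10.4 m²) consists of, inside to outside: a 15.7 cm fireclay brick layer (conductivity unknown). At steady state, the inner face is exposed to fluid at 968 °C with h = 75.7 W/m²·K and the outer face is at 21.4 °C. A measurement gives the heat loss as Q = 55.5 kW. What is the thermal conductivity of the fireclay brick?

k = 0.956 W/m·K

ΣR = ΔT/Q = |968 − 21.4|/55500 = 0.01706 K/W
Known resistances:
  R_conv,in = 1/(hA) = 1/(75.7·10.4) = 0.001270 K/W
R_fireclay brick = ΣR − ΣR_known = 0.01706 − 0.001270 = 0.01579 K/W
L/(kA) = 0.01579 ⇒ k = 0.157/(0.01579·10.4) = 0.956 W/m·K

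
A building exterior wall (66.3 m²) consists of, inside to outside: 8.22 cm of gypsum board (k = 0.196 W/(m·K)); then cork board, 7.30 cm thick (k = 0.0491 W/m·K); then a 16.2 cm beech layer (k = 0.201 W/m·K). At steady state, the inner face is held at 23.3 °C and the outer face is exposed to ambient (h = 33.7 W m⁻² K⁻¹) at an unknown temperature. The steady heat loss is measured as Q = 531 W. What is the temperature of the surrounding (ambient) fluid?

Series resistances:
  R_gypsum board = L/(kA) = 0.0822/(0.196·66.3) = 0.006326 K/W
  R_cork board = L/(kA) = 0.0730/(0.0491·66.3) = 0.02242 K/W
  R_beech = L/(kA) = 0.162/(0.201·66.3) = 0.01216 K/W
  R_conv,out = 1/(hA) = 1/(33.7·66.3) = 4.476×10^-4 K/W
ΣR = 0.04135 K/W
ΔT = Q·ΣR = 531 × 0.04135 = 21.96 K
Heat flows outward, so T_out = T_in − ΔT = 23.3 − 21.96 = 1.34 °C

T_out = 1.34 °C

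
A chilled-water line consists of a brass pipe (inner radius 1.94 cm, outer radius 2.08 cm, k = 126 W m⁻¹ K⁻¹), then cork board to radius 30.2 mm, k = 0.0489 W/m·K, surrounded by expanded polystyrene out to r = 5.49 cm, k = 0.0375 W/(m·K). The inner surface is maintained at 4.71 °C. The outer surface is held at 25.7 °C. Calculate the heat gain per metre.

Q' = 5.60 W/m

Treat each layer as a resistance in series:
  R'_brass = ln(0.0208/0.0194)/(2πk) = 0.06968/(2π·126) = 8.802×10^-5 m·K/W
  R'_cork board = ln(0.0302/0.0208)/(2πk) = 0.3729/(2π·0.0489) = 1.214 m·K/W
  R'_expanded polystyrene = ln(0.0549/0.0302)/(2πk) = 0.5977/(2π·0.0375) = 2.537 m·K/W
ΣR = 8.802×10^-5 + 1.214 + 2.537 = 3.751 m·K/W
Q' = ΔT/ΣR = (4.71 °C − 25.7 °C)/3.751 = -5.60 W/m
(Negative Q' ⇒ heat flows inward; heat gain = 5.60 W/m.)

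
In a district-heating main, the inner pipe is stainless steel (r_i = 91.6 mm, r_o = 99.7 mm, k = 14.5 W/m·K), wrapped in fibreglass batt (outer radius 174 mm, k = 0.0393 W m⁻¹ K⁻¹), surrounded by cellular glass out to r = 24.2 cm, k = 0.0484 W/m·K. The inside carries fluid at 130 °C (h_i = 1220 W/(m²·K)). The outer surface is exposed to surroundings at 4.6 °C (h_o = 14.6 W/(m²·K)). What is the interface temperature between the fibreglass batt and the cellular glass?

T = 46.4 °C

Treat each layer as a resistance in series:
  R'_conv,in = 1/(2πr h) = 1/(2π·0.0916·1220) = 0.001424 m·K/W
  R'_stainless steel = ln(0.0997/0.0916)/(2πk) = 0.08473/(2π·14.5) = 9.301×10^-4 m·K/W
  R'_fibreglass batt = ln(0.174/0.0997)/(2πk) = 0.5569/(2π·0.0393) = 2.255 m·K/W
  R'_cellular glass = ln(0.242/0.174)/(2πk) = 0.3299/(2π·0.0484) = 1.085 m·K/W
  R'_conv,out = 1/(2πr h) = 1/(2π·0.242·14.6) = 0.04505 m·K/W
ΣR = 0.001424 + 9.301×10^-4 + 2.255 + 1.085 + 0.04505 = 3.387 m·K/W
Q' = ΔT/ΣR = (130 °C − 4.6 °C)/3.387 = 37.02 W/m
From the inner boundary to the fibreglass batt/cellular glass interface, ΣR_partial = 2.257 m·K/W.
T_interface = T_in − Q'·ΣR_partial = 130 °C − (37.02)(2.257) = 46.4 °C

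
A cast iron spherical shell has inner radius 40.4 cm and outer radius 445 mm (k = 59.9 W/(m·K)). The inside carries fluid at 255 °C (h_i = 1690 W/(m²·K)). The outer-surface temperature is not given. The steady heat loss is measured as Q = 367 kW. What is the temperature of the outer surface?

Sum the resistances:
  R_conv,in = 1/(4πr²h) = 1/(4π·0.404²·1690) = 2.885×10^-4 K/W
  R_cast iron = (1/0.404 − 1/0.445)/(4πk) = 0.2281/(4π·59.9) = 3.030×10^-4 K/W
ΣR = 5.915×10^-4 K/W
ΔT = Q·ΣR = 3.67×10^5 × 5.915×10^-4 = 217.1 K
Heat flows outward, so T_out = T_in − ΔT = 255 − 217.1 = 37.9 °C

T_out = 37.9 °C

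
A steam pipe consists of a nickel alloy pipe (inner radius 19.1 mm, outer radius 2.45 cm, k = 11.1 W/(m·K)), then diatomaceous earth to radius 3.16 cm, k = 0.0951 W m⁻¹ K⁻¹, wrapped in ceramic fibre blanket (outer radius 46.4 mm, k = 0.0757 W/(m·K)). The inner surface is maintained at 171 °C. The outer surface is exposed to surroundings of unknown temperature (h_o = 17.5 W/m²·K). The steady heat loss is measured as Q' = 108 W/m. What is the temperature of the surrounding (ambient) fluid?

T_out = 16.2 °C

Sum the resistances:
  R'_nickel alloy = ln(0.0245/0.0191)/(2πk) = 0.2490/(2π·11.1) = 0.003570 m·K/W
  R'_diatomaceous earth = ln(0.0316/0.0245)/(2πk) = 0.2545/(2π·0.0951) = 0.4259 m·K/W
  R'_ceramic fibre blanket = ln(0.0464/0.0316)/(2πk) = 0.3841/(2π·0.0757) = 0.8076 m·K/W
  R'_conv,out = 1/(2πr h) = 1/(2π·0.0464·17.5) = 0.1960 m·K/W
ΣR = 1.433 m·K/W
ΔT = Q'·ΣR = 108 × 1.433 = 154.8 K
Heat flows outward, so T_out = T_in − ΔT = 171 − 154.8 = 16.2 °C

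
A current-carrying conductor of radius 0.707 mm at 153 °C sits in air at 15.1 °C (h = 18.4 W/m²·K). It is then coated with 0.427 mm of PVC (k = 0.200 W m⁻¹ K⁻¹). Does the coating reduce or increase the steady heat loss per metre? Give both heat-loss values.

Critical radius for a cylinder: r_cr = k/h = 0.0109 m = 1.09 cm.
Outer radius after coating: r₂ = 7.07×10^-4 + 4.27×10^-4 = 0.001134 m.
Since r₁ < r_cr and r₂ ≤ r_cr, the coating moves toward the maximum at r_cr — heat loss rises.
Bare: R = 1/(2πr₁h) = 12.23 m·K/W; Q = 137.9/12.23 = 11.3 W/m.
Coated: R = R_cond + R_conv = 8.004 m·K/W; Q = 137.9/8.004 = 17.2 W/m.

increases: 11.3 → 17.2 W/m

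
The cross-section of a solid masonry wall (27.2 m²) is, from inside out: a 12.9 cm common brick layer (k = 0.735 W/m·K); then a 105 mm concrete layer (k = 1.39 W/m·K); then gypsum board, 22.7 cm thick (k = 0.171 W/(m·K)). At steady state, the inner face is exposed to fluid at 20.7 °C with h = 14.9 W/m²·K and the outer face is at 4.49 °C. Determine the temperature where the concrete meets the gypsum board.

Resistance network (inner→outer):
  R_conv,in = 1/(hA) = 1/(14.9·27.2) = 0.002467 K/W
  R_common brick = L/(kA) = 0.129/(0.735·27.2) = 0.006453 K/W
  R_concrete = L/(kA) = 0.105/(1.39·27.2) = 0.002777 K/W
  R_gypsum board = L/(kA) = 0.227/(0.171·27.2) = 0.04880 K/W
ΣR = 0.002467 + 0.006453 + 0.002777 + 0.04880 = 0.06050 K/W
Q = ΔT/ΣR = (20.7 °C − 4.49 °C)/0.06050 = 267.9 W
From the inner boundary to the concrete/gypsum board interface, ΣR_partial = 0.01170 K/W.
T_interface = T_in − Q·ΣR_partial = 20.7 °C − (267.9)(0.01170) = 17.6 °C

T = 17.6 °C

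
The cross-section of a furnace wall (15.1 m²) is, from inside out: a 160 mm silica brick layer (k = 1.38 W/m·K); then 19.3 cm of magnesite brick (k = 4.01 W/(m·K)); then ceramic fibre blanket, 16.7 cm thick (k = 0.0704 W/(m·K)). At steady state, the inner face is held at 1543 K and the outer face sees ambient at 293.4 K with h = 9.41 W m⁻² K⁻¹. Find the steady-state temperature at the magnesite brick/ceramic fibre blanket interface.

T = 1465 K

Series thermal resistances, inner to outer:
  R_silica brick = L/(kA) = 0.160/(1.38·15.1) = 0.007678 K/W
  R_magnesite brick = L/(kA) = 0.193/(4.01·15.1) = 0.003187 K/W
  R_ceramic fibre blanket = L/(kA) = 0.167/(0.0704·15.1) = 0.1571 K/W
  R_conv,out = 1/(hA) = 1/(9.41·15.1) = 0.007038 K/W
ΣR = 0.007678 + 0.003187 + 0.1571 + 0.007038 = 0.1750 K/W
Q = ΔT/ΣR = (1543 K − 293.4 K)/0.1750 = 7141 W
From the inner boundary to the magnesite brick/ceramic fibre blanket interface, ΣR_partial = 0.01086 K/W.
T_interface = T_in − Q·ΣR_partial = 1543 K − (7141)(0.01086) = 1465 K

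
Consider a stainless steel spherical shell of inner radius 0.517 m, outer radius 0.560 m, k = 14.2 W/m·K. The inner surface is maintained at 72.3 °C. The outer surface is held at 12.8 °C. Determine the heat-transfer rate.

Q = 71500 W

Q = 4πk·ΔT/(1/r₁ − 1/r₂) = 4π × 14.2 × 59.5 / (1/0.517 − 1/0.560) = 71500 W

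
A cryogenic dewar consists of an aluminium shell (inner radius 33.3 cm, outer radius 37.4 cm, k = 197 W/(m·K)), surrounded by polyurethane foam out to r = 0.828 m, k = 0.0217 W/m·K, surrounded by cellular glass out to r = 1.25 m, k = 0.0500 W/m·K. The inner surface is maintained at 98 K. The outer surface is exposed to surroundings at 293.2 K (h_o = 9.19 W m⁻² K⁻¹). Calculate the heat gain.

Treat each layer as a resistance in series:
  R_aluminium = (1/0.333 − 1/0.374)/(4πk) = 0.3292/(4π·197) = 1.330×10^-4 K/W
  R_polyurethane foam = (1/0.374 − 1/0.828)/(4πk) = 1.466/(4π·0.0217) = 5.376 K/W
  R_cellular glass = (1/0.828 − 1/1.25)/(4πk) = 0.4077/(4π·0.0500) = 0.6489 K/W
  R_conv,out = 1/(4πr²h) = 1/(4π·1.25²·9.19) = 0.005542 K/W
ΣR = 1.330×10^-4 + 5.376 + 0.6489 + 0.005542 = 6.031 K/W
Q = ΔT/ΣR = (98 K − 293.2 K)/6.031 = -32.4 W
(Negative Q ⇒ heat flows inward; heat gain = 32.4 W.)

Q = 32.4 W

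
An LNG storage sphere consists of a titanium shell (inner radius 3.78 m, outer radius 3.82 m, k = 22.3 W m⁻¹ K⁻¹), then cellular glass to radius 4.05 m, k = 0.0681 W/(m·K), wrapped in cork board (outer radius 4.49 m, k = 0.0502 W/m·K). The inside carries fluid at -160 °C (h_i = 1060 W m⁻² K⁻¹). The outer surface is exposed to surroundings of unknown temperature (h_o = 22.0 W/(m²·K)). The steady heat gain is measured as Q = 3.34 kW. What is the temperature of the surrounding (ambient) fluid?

Sum the resistances:
  R_conv,in = 1/(4πr²h) = 1/(4π·3.78²·1060) = 5.254×10^-6 K/W
  R_titanium = (1/3.78 − 1/3.82)/(4πk) = 0.002770/(4π·22.3) = 9.885×10^-6 K/W
  R_cellular glass = (1/3.82 − 1/4.05)/(4πk) = 0.01487/(4π·0.0681) = 0.01737 K/W
  R_cork board = (1/4.05 − 1/4.49)/(4πk) = 0.02420/(4π·0.0502) = 0.03836 K/W
  R_conv,out = 1/(4πr²h) = 1/(4π·4.49²·22.0) = 1.794×10^-4 K/W
ΣR = 0.05592 K/W
ΔT = Q·ΣR = 3340 × 0.05592 = 186.8 K
Heat flows inward, so T_out = T_in + ΔT = -160 + 186.8 = 26.8 °C

T_out = 26.8 °C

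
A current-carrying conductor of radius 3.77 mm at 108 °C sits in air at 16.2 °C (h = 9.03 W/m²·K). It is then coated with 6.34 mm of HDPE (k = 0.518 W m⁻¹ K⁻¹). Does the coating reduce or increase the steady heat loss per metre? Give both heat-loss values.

increases: 19.6 → 44.9 W/m

Critical radius for a cylinder: r_cr = k/h = 0.0574 m = 5.74 cm.
Outer radius after coating: r₂ = 0.00377 + 0.00634 = 0.01011 m.
Since r₁ < r_cr and r₂ ≤ r_cr, the coating moves toward the maximum at r_cr — heat loss rises.
Bare: R = 1/(2πr₁h) = 4.675 m·K/W; Q = 91.8/4.675 = 19.6 W/m.
Coated: R = R_cond + R_conv = 2.046 m·K/W; Q = 91.8/2.046 = 44.9 W/m.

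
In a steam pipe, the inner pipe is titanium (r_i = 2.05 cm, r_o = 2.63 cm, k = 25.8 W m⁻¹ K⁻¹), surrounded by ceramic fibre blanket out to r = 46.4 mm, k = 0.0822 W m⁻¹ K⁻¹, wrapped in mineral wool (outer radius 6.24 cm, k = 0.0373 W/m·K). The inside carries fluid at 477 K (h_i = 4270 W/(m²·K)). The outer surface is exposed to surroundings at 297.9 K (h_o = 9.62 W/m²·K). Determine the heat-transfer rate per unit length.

Q' = 68.1 W/m

Treat each layer as a resistance in series:
  R'_conv,in = 1/(2πr h) = 1/(2π·0.0205·4270) = 0.001818 m·K/W
  R'_titanium = ln(0.0263/0.0205)/(2πk) = 0.2491/(2π·25.8) = 0.001537 m·K/W
  R'_ceramic fibre blanket = ln(0.0464/0.0263)/(2πk) = 0.5677/(2π·0.0822) = 1.099 m·K/W
  R'_mineral wool = ln(0.0624/0.0464)/(2πk) = 0.2963/(2π·0.0373) = 1.264 m·K/W
  R'_conv,out = 1/(2πr h) = 1/(2π·0.0624·9.62) = 0.2651 m·K/W
ΣR = 0.001818 + 0.001537 + 1.099 + 1.264 + 0.2651 = 2.631 m·K/W
Q' = ΔT/ΣR = (477 K − 297.9 K)/2.631 = 68.1 W/m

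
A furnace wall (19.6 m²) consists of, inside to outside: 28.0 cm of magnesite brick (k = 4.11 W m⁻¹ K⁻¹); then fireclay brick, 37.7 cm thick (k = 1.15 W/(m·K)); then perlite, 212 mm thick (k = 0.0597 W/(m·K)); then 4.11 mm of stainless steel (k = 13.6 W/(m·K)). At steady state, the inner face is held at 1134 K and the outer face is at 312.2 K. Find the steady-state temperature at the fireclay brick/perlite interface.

T = 1052 K

Series thermal resistances, inner to outer:
  R_magnesite brick = L/(kA) = 0.280/(4.11·19.6) = 0.003476 K/W
  R_fireclay brick = L/(kA) = 0.377/(1.15·19.6) = 0.01673 K/W
  R_perlite = L/(kA) = 0.212/(0.0597·19.6) = 0.1812 K/W
  R_stainless steel = L/(kA) = 0.00411/(13.6·19.6) = 1.542×10^-5 K/W
ΣR = 0.003476 + 0.01673 + 0.1812 + 1.542×10^-5 = 0.2014 K/W
Q = ΔT/ΣR = (1134 K − 312.2 K)/0.2014 = 4080 W
From the inner boundary to the fireclay brick/perlite interface, ΣR_partial = 0.02021 K/W.
T_interface = T_in − Q·ΣR_partial = 1134 K − (4080)(0.02021) = 1052 K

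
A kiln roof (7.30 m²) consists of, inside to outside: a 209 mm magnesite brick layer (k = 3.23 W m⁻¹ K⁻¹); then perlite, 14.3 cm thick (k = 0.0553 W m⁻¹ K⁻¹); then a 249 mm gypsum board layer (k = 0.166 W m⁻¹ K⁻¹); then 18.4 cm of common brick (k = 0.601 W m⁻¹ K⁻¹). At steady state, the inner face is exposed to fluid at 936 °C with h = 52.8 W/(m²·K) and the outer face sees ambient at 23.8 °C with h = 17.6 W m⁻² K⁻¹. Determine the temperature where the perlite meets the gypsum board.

Series thermal resistances, inner to outer:
  R_conv,in = 1/(hA) = 1/(52.8·7.30) = 0.002594 K/W
  R_magnesite brick = L/(kA) = 0.209/(3.23·7.30) = 0.008864 K/W
  R_perlite = L/(kA) = 0.143/(0.0553·7.30) = 0.3542 K/W
  R_gypsum board = L/(kA) = 0.249/(0.166·7.30) = 0.2055 K/W
  R_common brick = L/(kA) = 0.184/(0.601·7.30) = 0.04194 K/W
  R_conv,out = 1/(hA) = 1/(17.6·7.30) = 0.007783 K/W
ΣR = 0.002594 + 0.008864 + 0.3542 + 0.2055 + 0.04194 + 0.007783 = 0.6209 K/W
Q = ΔT/ΣR = (936 °C − 23.8 °C)/0.6209 = 1469 W
From the inner boundary to the perlite/gypsum board interface, ΣR_partial = 0.3657 K/W.
T_interface = T_in − Q·ΣR_partial = 936 °C − (1469)(0.3657) = 399 °C

T = 399 °C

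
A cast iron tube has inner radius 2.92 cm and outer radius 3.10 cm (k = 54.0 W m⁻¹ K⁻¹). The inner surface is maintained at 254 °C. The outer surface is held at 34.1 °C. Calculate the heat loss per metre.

Q' = 1250 kW/m

Q' = 2πk·ΔT/ln(r₂/r₁) = 2π × 54.0 × 219.9 / ln(0.0310/0.0292) = 1.25×10^6 W/m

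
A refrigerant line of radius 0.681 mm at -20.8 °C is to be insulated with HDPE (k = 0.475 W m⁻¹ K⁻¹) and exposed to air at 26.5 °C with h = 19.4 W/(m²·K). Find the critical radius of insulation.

r_cr = 2.45 cm

For a cylinder, r_cr = k_ins/h = 0.475/19.4 = 0.0245 m = 2.45 cm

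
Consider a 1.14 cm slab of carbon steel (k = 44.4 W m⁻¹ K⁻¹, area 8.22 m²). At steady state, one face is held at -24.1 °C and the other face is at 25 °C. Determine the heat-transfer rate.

Q = kA·ΔT/L = 44.4 × 8.22 × |-24.1 °C − 25 °C| / 0.0114 = 1.57×10^6 W

Q = 1570 kW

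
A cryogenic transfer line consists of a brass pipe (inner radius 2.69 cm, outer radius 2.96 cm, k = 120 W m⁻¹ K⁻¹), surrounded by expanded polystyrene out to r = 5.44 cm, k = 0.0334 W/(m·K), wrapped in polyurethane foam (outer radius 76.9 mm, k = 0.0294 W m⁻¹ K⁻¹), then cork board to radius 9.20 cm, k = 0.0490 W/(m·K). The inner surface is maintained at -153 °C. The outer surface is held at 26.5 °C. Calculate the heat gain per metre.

Q' = 33.5 W/m

Treat each layer as a resistance in series:
  R'_brass = ln(0.0296/0.0269)/(2πk) = 0.09565/(2π·120) = 1.269×10^-4 m·K/W
  R'_expanded polystyrene = ln(0.0544/0.0296)/(2πk) = 0.6086/(2π·0.0334) = 2.900 m·K/W
  R'_polyurethane foam = ln(0.0769/0.0544)/(2πk) = 0.3461/(2π·0.0294) = 1.874 m·K/W
  R'_cork board = ln(0.0920/0.0769)/(2πk) = 0.1793/(2π·0.0490) = 0.5823 m·K/W
ΣR = 1.269×10^-4 + 2.900 + 1.874 + 0.5823 = 5.356 m·K/W
Q' = ΔT/ΣR = (-153 °C − 26.5 °C)/5.356 = -33.5 W/m
(Negative Q' ⇒ heat flows inward; heat gain = 33.5 W/m.)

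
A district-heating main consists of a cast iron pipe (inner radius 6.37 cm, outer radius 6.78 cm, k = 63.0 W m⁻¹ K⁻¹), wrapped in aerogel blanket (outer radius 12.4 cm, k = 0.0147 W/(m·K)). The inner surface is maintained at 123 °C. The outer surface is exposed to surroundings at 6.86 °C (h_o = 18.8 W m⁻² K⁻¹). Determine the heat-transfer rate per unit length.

Q' = 17.6 W/m

Series thermal resistances, inner to outer:
  R'_cast iron = ln(0.0678/0.0637)/(2πk) = 0.06238/(2π·63.0) = 1.576×10^-4 m·K/W
  R'_aerogel blanket = ln(0.124/0.0678)/(2πk) = 0.6037/(2π·0.0147) = 6.536 m·K/W
  R'_conv,out = 1/(2πr h) = 1/(2π·0.124·18.8) = 0.06827 m·K/W
ΣR = 1.576×10^-4 + 6.536 + 0.06827 = 6.604 m·K/W
Q' = ΔT/ΣR = (123 °C − 6.86 °C)/6.604 = 17.6 W/m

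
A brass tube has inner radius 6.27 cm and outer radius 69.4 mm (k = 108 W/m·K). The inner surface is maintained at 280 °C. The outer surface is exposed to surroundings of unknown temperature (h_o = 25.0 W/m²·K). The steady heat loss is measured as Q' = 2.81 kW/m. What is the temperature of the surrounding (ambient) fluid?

T_out = 21.8 °C

Sum the resistances:
  R'_brass = ln(0.0694/0.0627)/(2πk) = 0.1015/(2π·108) = 1.496×10^-4 m·K/W
  R'_conv,out = 1/(2πr h) = 1/(2π·0.0694·25.0) = 0.09173 m·K/W
ΣR = 0.09188 m·K/W
ΔT = Q'·ΣR = 2810 × 0.09188 = 258.2 K
Heat flows outward, so T_out = T_in − ΔT = 280 − 258.2 = 21.8 °C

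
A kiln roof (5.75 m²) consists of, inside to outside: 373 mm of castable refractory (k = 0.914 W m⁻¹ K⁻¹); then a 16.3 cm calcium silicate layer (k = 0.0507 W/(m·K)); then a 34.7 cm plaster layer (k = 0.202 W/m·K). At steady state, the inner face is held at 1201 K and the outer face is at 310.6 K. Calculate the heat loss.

Q = 959 W

Resistance network (inner→outer):
  R_castable refractory = L/(kA) = 0.373/(0.914·5.75) = 0.07097 K/W
  R_calcium silicate = L/(kA) = 0.163/(0.0507·5.75) = 0.5591 K/W
  R_plaster = L/(kA) = 0.347/(0.202·5.75) = 0.2988 K/W
ΣR = 0.07097 + 0.5591 + 0.2988 = 0.9289 K/W
Q = ΔT/ΣR = (1201 K − 310.6 K)/0.9289 = 959 W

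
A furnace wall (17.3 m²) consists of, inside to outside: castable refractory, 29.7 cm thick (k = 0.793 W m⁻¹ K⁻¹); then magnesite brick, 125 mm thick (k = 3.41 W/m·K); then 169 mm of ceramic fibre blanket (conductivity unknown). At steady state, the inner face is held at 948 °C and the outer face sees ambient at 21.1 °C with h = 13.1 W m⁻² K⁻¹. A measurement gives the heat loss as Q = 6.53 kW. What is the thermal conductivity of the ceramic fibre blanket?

ΣR = ΔT/Q = |948 − 21.1|/6530 = 0.1419 K/W
Known resistances:
  R_castable refractory = L/(kA) = 0.297/(0.793·17.3) = 0.02165 K/W
  R_magnesite brick = L/(kA) = 0.125/(3.41·17.3) = 0.002119 K/W
  R_conv,out = 1/(hA) = 1/(13.1·17.3) = 0.004412 K/W
R_ceramic fibre blanket = ΣR − ΣR_known = 0.1419 − 0.02818 = 0.1137 K/W
L/(kA) = 0.1137 ⇒ k = 0.169/(0.1137·17.3) = 0.0859 W/m·K

k = 0.0859 W/m·K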